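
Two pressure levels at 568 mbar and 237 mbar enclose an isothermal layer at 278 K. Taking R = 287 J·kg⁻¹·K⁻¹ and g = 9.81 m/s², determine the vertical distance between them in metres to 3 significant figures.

Δz ≈ 7110 m

Hypsometric equation: Δz = (R T̄/g) ln(P₁/P₂).
R T̄/g = 287 × 278 / 9.81 = 8133.1 m.
ln(568/237) = ln(2.3966) = 0.87405.
Δz = 8133.1 × 0.87405 = 7108.7 m.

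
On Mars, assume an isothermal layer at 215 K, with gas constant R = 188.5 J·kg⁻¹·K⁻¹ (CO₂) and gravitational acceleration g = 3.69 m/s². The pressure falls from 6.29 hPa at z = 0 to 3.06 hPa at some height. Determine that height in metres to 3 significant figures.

z ≈ 7910 m

Scale height: H = RT/g = 188.5 × 215 / 3.69 = 10983 m.
Invert the barometric formula: z = H ln(P₀/P).
P₀/P = 6.29/3.06 = 2.0556; ln(2.0556) = 0.72057.
z = 10983 × 0.72057 = 7914.0 m.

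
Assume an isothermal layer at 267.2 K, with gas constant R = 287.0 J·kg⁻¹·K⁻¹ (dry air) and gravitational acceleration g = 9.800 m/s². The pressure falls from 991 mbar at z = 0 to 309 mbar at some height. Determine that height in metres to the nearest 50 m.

z ≈ 9100 m

Scale height: H = RT/g = 287.0 × 267.2 / 9.800 = 7825.1 m.
Invert the barometric formula: z = H ln(P₀/P).
P₀/P = 991/309 = 3.2071; ln(3.2071) = 1.1654.
z = 7825.1 × 1.1654 = 9119.4 m.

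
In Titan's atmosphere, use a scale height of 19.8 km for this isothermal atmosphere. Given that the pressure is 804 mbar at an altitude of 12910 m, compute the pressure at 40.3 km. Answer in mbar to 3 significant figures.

P ≈ 202 mbar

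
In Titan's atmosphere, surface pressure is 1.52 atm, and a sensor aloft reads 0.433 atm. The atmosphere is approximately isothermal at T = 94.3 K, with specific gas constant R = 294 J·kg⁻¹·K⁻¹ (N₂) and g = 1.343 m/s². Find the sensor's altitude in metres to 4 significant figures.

Scale height: H = RT/g = 294 × 94.3 / 1.343 = 20643 m.
Invert the barometric formula: z = H ln(P₀/P).
P₀/P = 1.52/0.433 = 3.5104; ln(3.5104) = 1.2557.
z = 20643 × 1.2557 = 25921 m.

z ≈ 25920 m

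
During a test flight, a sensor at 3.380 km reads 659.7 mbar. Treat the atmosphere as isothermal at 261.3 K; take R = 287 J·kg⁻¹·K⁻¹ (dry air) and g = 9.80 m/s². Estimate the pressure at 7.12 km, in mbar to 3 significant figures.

Scale height: H = RT/g = 287 × 261.3 / 9.80 = 7652.4 m.
Between two levels, P₂ = P₁ exp(−Δz/H) with Δz = z₂ − z₁.
Δz = 7120.0 − 3380.0 = 3740.0 m; Δz/H = 3740.0/7652.4 = 0.48874.
P₂ = 659.7 × exp(−0.48874) = 659.7 × 0.61340 = 404.66 mbar.

P ≈ 405 mbar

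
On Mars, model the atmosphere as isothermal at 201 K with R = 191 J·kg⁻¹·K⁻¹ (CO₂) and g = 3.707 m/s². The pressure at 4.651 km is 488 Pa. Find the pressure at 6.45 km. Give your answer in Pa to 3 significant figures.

P ≈ 410 Pa

Scale height: H = RT/g = 191 × 201 / 3.707 = 10356 m.
Between two levels, P₂ = P₁ exp(−Δz/H) with Δz = z₂ − z₁.
Δz = 6450.0 − 4651.0 = 1799.0 m; Δz/H = 1799.0/10356 = 0.17372.
P₂ = 488 × exp(−0.17372) = 488 × 0.84053 = 410.18 Pa.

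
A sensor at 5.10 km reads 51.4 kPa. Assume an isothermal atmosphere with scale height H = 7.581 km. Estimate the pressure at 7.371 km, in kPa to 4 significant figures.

Between two levels, P₂ = P₁ exp(−Δz/H) with Δz = z₂ − z₁.
Δz = 7371.0 − 5100.0 = 2271.0 m; Δz/H = 2271.0/7581.0 = 0.29956.
P₂ = 51.4 × exp(−0.29956) = 51.4 × 0.74114 = 38.095 kPa.

P ≈ 38.09 kPa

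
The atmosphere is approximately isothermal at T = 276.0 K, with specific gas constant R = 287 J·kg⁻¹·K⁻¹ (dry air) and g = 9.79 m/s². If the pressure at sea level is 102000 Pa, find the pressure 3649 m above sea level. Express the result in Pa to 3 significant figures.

P ≈ 65000 Pa

Scale height: H = RT/g = 287 × 276.0 / 9.79 = 8091.1 m.
Barometric formula: P = P₀ exp(−z/H).
z/H = 3649.0/8091.1 = 0.45099; exp(−0.45099) = 0.63700.
P = 102000 × 0.63700 = 64974 Pa.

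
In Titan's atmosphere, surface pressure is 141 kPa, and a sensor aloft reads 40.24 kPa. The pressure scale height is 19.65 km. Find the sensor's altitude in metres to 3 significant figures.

Invert the barometric formula: z = H ln(P₀/P).
P₀/P = 141/40.24 = 3.5040; ln(3.5040) = 1.2539.
z = 19650 × 1.2539 = 24639 m.

z ≈ 24600 m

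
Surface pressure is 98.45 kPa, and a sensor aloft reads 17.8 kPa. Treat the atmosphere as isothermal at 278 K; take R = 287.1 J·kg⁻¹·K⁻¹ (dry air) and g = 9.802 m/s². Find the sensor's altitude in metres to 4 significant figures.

z ≈ 13930 m

Scale height: H = RT/g = 287.1 × 278 / 9.802 = 8142.6 m.
Invert the barometric formula: z = H ln(P₀/P).
P₀/P = 98.45/17.8 = 5.5309; ln(5.5309) = 1.7104.
z = 8142.6 × 1.7104 = 13927 m.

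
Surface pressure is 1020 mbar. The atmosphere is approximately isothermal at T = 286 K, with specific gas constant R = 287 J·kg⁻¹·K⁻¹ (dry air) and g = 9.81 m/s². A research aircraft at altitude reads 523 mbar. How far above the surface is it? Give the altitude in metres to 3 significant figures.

Scale height: H = RT/g = 287 × 286 / 9.81 = 8367.2 m.
Invert the barometric formula: z = H ln(P₀/P).
P₀/P = 1020/523 = 1.9503; ln(1.9503) = 0.66798.
z = 8367.2 × 0.66798 = 5589.1 m.

z ≈ 5590 m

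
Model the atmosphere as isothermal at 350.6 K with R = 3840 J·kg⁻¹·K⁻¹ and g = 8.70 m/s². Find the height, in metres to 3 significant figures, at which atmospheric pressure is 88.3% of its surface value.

z ≈ 19300 m

Scale height: H = RT/g = 3840 × 350.6 / 8.70 = 154750 m.
Set P/P₀ = exp(−z/H) = 0.883, so z = −H ln(0.883).
−ln(0.883) = 0.12443; z = 154750 × 0.12443 = 19256 m.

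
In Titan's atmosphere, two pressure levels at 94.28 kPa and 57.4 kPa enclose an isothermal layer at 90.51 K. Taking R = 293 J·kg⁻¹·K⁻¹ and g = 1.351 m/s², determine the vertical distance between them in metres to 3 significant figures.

Hypsometric equation: Δz = (R T̄/g) ln(P₁/P₂).
R T̄/g = 293 × 90.51 / 1.351 = 19629 m.
ln(94.28/57.4) = ln(1.6425) = 0.49622.
Δz = 19629 × 0.49622 = 9740.3 m.

Δz ≈ 9740 m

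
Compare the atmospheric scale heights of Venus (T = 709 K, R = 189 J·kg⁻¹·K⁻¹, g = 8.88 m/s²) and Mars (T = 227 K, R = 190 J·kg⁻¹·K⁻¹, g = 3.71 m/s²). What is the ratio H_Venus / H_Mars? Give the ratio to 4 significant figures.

H_Venus/H_Mars ≈ 1.298

H = RT/g for each body.
H_Venus = 189 × 709 / 8.88 = 15090 m.
H_Mars = 190 × 227 / 3.71 = 11625 m.
H_Venus/H_Mars = 15090/11625 = 1.2981.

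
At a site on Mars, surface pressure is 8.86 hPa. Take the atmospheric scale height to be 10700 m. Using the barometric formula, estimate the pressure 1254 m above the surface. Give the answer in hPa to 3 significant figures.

Barometric formula: P = P₀ exp(−z/H).
z/H = 1254.0/10700 = 0.11720; exp(−0.11720) = 0.88941.
P = 8.86 × 0.88941 = 7.8802 hPa.

P ≈ 7.88 hPa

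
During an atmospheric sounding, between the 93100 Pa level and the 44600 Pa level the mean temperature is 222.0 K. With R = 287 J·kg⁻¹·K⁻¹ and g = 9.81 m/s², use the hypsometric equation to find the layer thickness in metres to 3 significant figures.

Δz ≈ 4780 m

Hypsometric equation: Δz = (R T̄/g) ln(P₁/P₂).
R T̄/g = 287 × 222.0 / 9.81 = 6494.8 m.
ln(93100/44600) = ln(2.0874) = 0.73592.
Δz = 6494.8 × 0.73592 = 4779.7 m.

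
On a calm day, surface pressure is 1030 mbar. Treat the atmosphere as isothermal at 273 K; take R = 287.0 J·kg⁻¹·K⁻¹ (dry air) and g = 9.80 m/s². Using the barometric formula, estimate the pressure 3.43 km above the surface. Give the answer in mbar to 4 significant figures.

P ≈ 670.7 mbar

Scale height: H = RT/g = 287.0 × 273 / 9.80 = 7995.0 m.
Barometric formula: P = P₀ exp(−z/H).
z/H = 3430.0/7995.0 = 0.42902; exp(−0.42902) = 0.65115.
P = 1030 × 0.65115 = 670.68 mbar.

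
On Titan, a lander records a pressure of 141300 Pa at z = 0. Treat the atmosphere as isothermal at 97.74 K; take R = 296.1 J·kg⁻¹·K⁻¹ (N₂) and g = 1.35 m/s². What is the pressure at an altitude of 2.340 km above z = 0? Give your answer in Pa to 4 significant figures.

P ≈ 126700 Pa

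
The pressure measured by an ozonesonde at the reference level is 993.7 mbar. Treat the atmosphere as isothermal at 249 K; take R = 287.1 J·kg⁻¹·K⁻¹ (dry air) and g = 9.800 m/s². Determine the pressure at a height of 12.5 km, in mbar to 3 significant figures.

P ≈ 179 mbar

Scale height: H = RT/g = 287.1 × 249 / 9.800 = 7294.7 m.
Barometric formula: P = P₀ exp(−z/H).
z/H = 12500/7294.7 = 1.7136; exp(−1.7136) = 0.18022.
P = 993.7 × 0.18022 = 179.08 mbar.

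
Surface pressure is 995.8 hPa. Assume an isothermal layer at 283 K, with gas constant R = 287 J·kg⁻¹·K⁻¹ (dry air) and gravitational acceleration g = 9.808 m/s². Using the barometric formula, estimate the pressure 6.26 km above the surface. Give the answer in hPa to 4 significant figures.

Scale height: H = RT/g = 287 × 283 / 9.808 = 8281.1 m.
Barometric formula: P = P₀ exp(−z/H).
z/H = 6260.0/8281.1 = 0.75594; exp(−0.75594) = 0.46957.
P = 995.8 × 0.46957 = 467.60 hPa.

P ≈ 467.6 hPa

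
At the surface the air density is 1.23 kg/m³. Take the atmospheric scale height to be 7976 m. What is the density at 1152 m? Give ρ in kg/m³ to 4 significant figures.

ρ ≈ 1.065 kg/m³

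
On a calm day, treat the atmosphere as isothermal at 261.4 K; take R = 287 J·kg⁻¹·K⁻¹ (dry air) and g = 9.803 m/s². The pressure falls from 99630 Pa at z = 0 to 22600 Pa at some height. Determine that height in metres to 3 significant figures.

Scale height: H = RT/g = 287 × 261.4 / 9.803 = 7652.9 m.
Invert the barometric formula: z = H ln(P₀/P).
P₀/P = 99630/22600 = 4.4084; ln(4.4084) = 1.4835.
z = 7652.9 × 1.4835 = 11353 m.

z ≈ 11400 m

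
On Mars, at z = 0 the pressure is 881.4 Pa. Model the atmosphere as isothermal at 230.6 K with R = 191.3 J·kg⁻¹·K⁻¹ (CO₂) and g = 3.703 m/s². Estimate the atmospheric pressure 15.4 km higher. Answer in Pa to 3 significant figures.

P ≈ 242 Pa

Scale height: H = RT/g = 191.3 × 230.6 / 3.703 = 11913 m.
Barometric formula: P = P₀ exp(−z/H).
z/H = 15400/11913 = 1.2927; exp(−1.2927) = 0.27453.
P = 881.4 × 0.27453 = 241.97 Pa.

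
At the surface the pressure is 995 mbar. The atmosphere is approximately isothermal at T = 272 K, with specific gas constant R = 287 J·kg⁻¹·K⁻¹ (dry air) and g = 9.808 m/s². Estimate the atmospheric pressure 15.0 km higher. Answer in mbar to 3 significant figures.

Scale height: H = RT/g = 287 × 272 / 9.808 = 7959.2 m.
Barometric formula: P = P₀ exp(−z/H).
z/H = 15000/7959.2 = 1.8846; exp(−1.8846) = 0.15189.
P = 995 × 0.15189 = 151.13 mbar.

P ≈ 151 mbar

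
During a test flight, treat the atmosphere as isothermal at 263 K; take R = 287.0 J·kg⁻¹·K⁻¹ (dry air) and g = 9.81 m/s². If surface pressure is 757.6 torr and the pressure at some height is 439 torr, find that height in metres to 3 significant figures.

Scale height: H = RT/g = 287.0 × 263 / 9.81 = 7694.3 m.
Invert the barometric formula: z = H ln(P₀/P).
P₀/P = 757.6/439 = 1.7257; ln(1.7257) = 0.54563.
z = 7694.3 × 0.54563 = 4198.2 m.

z ≈ 4200 m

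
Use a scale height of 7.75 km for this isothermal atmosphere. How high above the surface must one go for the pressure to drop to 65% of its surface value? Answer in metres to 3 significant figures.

Set P/P₀ = exp(−z/H) = 0.65, so z = −H ln(0.65).
−ln(0.65) = 0.43078; z = 7750.0 × 0.43078 = 3338.5 m.

z ≈ 3340 m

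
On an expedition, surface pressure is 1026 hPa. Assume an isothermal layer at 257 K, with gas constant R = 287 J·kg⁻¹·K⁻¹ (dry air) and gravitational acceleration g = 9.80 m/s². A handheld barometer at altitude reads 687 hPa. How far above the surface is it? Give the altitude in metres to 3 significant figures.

Scale height: H = RT/g = 287 × 257 / 9.80 = 7526.4 m.
Invert the barometric formula: z = H ln(P₀/P).
P₀/P = 1026/687 = 1.4934; ln(1.4934) = 0.40106.
z = 7526.4 × 0.40106 = 3018.5 m.

z ≈ 3020 m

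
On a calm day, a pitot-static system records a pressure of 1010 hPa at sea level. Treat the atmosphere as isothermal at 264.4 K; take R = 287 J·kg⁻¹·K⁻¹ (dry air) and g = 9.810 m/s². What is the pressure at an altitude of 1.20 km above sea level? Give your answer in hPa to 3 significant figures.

Scale height: H = RT/g = 287 × 264.4 / 9.810 = 7735.2 m.
Barometric formula: P = P₀ exp(−z/H).
z/H = 1200.0/7735.2 = 0.15513; exp(−0.15513) = 0.85630.
P = 1010 × 0.85630 = 864.86 hPa.

P ≈ 865 hPa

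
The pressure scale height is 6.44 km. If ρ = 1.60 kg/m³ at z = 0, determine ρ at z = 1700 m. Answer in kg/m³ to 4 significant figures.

ρ ≈ 1.229 kg/m³

In an isothermal atmosphere, density decays like pressure: ρ = ρ₀ exp(−z/H).
z/H = 1700.0/6440.0 = 0.26398; exp(−0.26398) = 0.76799.
ρ = 1.60 × 0.76799 = 1.2288 kg/m³.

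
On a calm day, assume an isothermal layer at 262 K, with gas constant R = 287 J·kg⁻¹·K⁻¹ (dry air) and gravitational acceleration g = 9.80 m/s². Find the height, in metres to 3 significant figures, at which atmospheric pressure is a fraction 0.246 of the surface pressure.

Scale height: H = RT/g = 287 × 262 / 9.80 = 7672.9 m.
Set P/P₀ = exp(−z/H) = 0.246, so z = −H ln(0.246).
−ln(0.246) = 1.4024; z = 7672.9 × 1.4024 = 10760 m.

z ≈ 10800 m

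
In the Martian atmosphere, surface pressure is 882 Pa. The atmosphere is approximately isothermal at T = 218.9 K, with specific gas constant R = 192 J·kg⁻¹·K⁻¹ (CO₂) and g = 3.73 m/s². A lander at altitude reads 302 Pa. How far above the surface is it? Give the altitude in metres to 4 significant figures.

z ≈ 12080 m

Scale height: H = RT/g = 192 × 218.9 / 3.73 = 11268 m.
Invert the barometric formula: z = H ln(P₀/P).
P₀/P = 882/302 = 2.9205; ln(2.9205) = 1.0718.
z = 11268 × 1.0718 = 12077 m.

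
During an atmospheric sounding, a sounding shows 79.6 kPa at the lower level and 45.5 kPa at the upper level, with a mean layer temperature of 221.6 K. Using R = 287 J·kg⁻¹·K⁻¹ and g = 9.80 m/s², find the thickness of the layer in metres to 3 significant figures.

Δz ≈ 3630 m

Hypsometric equation: Δz = (R T̄/g) ln(P₁/P₂).
R T̄/g = 287 × 221.6 / 9.80 = 6489.7 m.
ln(79.6/45.5) = ln(1.7495) = 0.55933.
Δz = 6489.7 × 0.55933 = 3629.9 m.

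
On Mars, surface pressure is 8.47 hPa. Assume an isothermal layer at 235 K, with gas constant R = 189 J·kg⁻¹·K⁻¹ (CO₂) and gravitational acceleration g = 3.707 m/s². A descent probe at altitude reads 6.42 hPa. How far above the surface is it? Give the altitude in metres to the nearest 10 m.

z ≈ 3320 m

Scale height: H = RT/g = 189 × 235 / 3.707 = 11981 m.
Invert the barometric formula: z = H ln(P₀/P).
P₀/P = 8.47/6.42 = 1.3193; ln(1.3193) = 0.27710.
z = 11981 × 0.27710 = 3319.9 m.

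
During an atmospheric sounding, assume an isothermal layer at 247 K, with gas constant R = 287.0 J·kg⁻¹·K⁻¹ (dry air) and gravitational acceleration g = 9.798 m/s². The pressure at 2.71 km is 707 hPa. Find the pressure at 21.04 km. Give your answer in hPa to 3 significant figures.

P ≈ 56.1 hPa

Scale height: H = RT/g = 287.0 × 247 / 9.798 = 7235.0 m.
Between two levels, P₂ = P₁ exp(−Δz/H) with Δz = z₂ − z₁.
Δz = 21040 − 2710.0 = 18330 m; Δz/H = 18330/7235.0 = 2.5335.
P₂ = 707 × exp(−2.5335) = 707 × 0.079381 = 56.122 hPa.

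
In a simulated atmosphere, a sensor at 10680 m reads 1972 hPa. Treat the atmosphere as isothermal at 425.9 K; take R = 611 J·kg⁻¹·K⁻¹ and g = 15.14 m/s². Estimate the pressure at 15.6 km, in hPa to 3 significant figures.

Scale height: H = RT/g = 611 × 425.9 / 15.14 = 17188 m.
Between two levels, P₂ = P₁ exp(−Δz/H) with Δz = z₂ − z₁.
Δz = 15600 − 10680 = 4920.0 m; Δz/H = 4920.0/17188 = 0.28625.
P₂ = 1972 × exp(−0.28625) = 1972 × 0.75107 = 1481.1 hPa.

P ≈ 1480 hPa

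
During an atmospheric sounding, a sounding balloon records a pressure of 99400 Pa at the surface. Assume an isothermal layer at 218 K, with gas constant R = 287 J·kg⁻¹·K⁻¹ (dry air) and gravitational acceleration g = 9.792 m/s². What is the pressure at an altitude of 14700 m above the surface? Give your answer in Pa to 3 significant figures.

P ≈ 9960 Pa

Scale height: H = RT/g = 287 × 218 / 9.792 = 6389.5 m.
Barometric formula: P = P₀ exp(−z/H).
z/H = 14700/6389.5 = 2.3006; exp(−2.3006) = 0.10020.
P = 99400 × 0.10020 = 9959.9 Pa.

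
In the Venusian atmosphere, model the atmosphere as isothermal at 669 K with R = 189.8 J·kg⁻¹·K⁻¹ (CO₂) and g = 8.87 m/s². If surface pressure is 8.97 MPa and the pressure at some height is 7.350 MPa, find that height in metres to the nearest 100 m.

z ≈ 2900 m

Scale height: H = RT/g = 189.8 × 669 / 8.87 = 14315 m.
Invert the barometric formula: z = H ln(P₀/P).
P₀/P = 8.97/7.350 = 1.2204; ln(1.2204) = 0.19918.
z = 14315 × 0.19918 = 2851.3 m.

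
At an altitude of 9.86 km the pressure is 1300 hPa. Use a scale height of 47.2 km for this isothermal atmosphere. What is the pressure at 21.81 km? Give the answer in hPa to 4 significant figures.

P ≈ 1009 hPa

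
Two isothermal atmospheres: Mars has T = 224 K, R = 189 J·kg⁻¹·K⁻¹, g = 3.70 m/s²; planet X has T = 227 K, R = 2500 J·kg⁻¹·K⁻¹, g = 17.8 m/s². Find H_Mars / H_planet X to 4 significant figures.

H = RT/g for each body.
H_Mars = 189 × 224 / 3.70 = 11442 m.
H_planet X = 2500 × 227 / 17.8 = 31882 m.
H_Mars/H_planet X = 11442/31882 = 0.35889.

H_Mars/H_planet X ≈ 0.3589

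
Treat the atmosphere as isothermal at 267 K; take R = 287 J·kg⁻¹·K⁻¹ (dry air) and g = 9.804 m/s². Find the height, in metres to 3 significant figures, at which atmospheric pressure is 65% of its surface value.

z ≈ 3370 m

Scale height: H = RT/g = 287 × 267 / 9.804 = 7816.1 m.
Set P/P₀ = exp(−z/H) = 0.65, so z = −H ln(0.65).
−ln(0.65) = 0.43078; z = 7816.1 × 0.43078 = 3367.0 m.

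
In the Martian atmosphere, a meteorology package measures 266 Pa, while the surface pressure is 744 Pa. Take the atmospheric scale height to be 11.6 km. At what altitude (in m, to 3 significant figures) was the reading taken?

Invert the barometric formula: z = H ln(P₀/P).
P₀/P = 744/266 = 2.7970; ln(2.7970) = 1.0285.
z = 11600 × 1.0285 = 11931 m.

z ≈ 11900 m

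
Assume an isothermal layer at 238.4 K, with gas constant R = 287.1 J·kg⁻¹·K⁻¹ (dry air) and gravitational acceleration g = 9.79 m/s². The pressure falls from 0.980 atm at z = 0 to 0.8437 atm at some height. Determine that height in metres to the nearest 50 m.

Scale height: H = RT/g = 287.1 × 238.4 / 9.79 = 6991.3 m.
Invert the barometric formula: z = H ln(P₀/P).
P₀/P = 0.980/0.8437 = 1.1616; ln(1.1616) = 0.14980.
z = 6991.3 × 0.14980 = 1047.3 m.

z ≈ 1050 m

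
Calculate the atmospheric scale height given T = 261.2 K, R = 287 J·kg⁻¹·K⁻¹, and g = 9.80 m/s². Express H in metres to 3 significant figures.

The scale height of an isothermal atmosphere is H = RT/g.
H = 287 × 261.2 / 9.80 = 74964/9.80 = 7649.4 m.

H ≈ 7650 m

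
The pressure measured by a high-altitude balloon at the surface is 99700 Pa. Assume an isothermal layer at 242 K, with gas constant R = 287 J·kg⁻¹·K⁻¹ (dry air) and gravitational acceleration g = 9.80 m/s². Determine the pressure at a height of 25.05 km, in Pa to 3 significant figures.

P ≈ 2910 Pa

Scale height: H = RT/g = 287 × 242 / 9.80 = 7087.1 m.
Barometric formula: P = P₀ exp(−z/H).
z/H = 25050/7087.1 = 3.5346; exp(−3.5346) = 0.029170.
P = 99700 × 0.029170 = 2908.2 Pa.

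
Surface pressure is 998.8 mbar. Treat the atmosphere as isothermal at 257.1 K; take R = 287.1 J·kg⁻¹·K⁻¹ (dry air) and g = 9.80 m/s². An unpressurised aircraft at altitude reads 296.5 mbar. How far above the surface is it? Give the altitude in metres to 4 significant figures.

Scale height: H = RT/g = 287.1 × 257.1 / 9.80 = 7532.0 m.
Invert the barometric formula: z = H ln(P₀/P).
P₀/P = 998.8/296.5 = 3.3686; ln(3.3686) = 1.2145.
z = 7532.0 × 1.2145 = 9147.6 m.

z ≈ 9148 m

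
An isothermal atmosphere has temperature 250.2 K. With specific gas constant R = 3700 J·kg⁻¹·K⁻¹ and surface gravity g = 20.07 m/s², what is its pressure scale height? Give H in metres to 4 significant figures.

The scale height of an isothermal atmosphere is H = RT/g.
H = 3700 × 250.2 / 20.07 = 925740/20.07 = 46126 m.

H ≈ 46130 m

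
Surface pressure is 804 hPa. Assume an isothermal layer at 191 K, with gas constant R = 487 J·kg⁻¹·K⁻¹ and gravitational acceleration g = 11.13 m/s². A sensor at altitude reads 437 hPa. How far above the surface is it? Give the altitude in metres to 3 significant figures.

z ≈ 5100 m

Scale height: H = RT/g = 487 × 191 / 11.13 = 8357.3 m.
Invert the barometric formula: z = H ln(P₀/P).
P₀/P = 804/437 = 1.8398; ln(1.8398) = 0.60966.
z = 8357.3 × 0.60966 = 5095.1 m.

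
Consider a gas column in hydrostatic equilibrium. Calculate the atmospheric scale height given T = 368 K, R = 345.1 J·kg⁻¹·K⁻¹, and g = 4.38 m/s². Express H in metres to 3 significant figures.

H ≈ 29000 m

The scale height of an isothermal atmosphere is H = RT/g.
H = 345.1 × 368 / 4.38 = 127000/4.38 = 28995 m.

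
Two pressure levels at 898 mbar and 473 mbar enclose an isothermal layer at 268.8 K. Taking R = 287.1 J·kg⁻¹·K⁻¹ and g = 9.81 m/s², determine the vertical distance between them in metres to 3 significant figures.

Δz ≈ 5040 m

Hypsometric equation: Δz = (R T̄/g) ln(P₁/P₂).
R T̄/g = 287.1 × 268.8 / 9.81 = 7866.7 m.
ln(898/473) = ln(1.8985) = 0.64106.
Δz = 7866.7 × 0.64106 = 5043.0 m.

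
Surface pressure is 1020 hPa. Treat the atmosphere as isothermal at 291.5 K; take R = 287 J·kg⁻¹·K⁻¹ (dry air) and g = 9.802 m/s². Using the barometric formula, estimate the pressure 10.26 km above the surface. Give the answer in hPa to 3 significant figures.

P ≈ 307 hPa

Scale height: H = RT/g = 287 × 291.5 / 9.802 = 8535.0 m.
Barometric formula: P = P₀ exp(−z/H).
z/H = 10260/8535.0 = 1.2021; exp(−1.2021) = 0.30056.
P = 1020 × 0.30056 = 306.57 hPa.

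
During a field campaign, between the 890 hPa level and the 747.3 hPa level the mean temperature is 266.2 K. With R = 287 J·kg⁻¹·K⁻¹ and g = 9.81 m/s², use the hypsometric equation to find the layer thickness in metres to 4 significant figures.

Hypsometric equation: Δz = (R T̄/g) ln(P₁/P₂).
R T̄/g = 287 × 266.2 / 9.81 = 7787.9 m.
ln(890/747.3) = ln(1.1910) = 0.17479.
Δz = 7787.9 × 0.17479 = 1361.2 m.

Δz ≈ 1361 m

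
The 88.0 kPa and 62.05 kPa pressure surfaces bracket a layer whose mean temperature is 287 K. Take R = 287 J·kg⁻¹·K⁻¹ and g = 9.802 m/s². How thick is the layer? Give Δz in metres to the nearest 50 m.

Hypsometric equation: Δz = (R T̄/g) ln(P₁/P₂).
R T̄/g = 287 × 287 / 9.802 = 8403.3 m.
ln(88.0/62.05) = ln(1.4182) = 0.34939.
Δz = 8403.3 × 0.34939 = 2936.0 m.

Δz ≈ 2950 m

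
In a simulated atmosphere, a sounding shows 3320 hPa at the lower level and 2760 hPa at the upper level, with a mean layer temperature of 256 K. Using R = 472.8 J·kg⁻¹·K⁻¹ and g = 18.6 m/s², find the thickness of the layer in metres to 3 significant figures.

Δz ≈ 1200 m

Hypsometric equation: Δz = (R T̄/g) ln(P₁/P₂).
R T̄/g = 472.8 × 256 / 18.6 = 6507.4 m.
ln(3320/2760) = ln(1.2029) = 0.18474.
Δz = 6507.4 × 0.18474 = 1202.2 m.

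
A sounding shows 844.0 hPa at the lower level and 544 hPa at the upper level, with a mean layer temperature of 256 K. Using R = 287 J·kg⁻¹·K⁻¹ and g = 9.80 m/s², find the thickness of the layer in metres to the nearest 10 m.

Hypsometric equation: Δz = (R T̄/g) ln(P₁/P₂).
R T̄/g = 287 × 256 / 9.80 = 7497.1 m.
ln(844.0/544) = ln(1.5515) = 0.43922.
Δz = 7497.1 × 0.43922 = 3292.9 m.

Δz ≈ 3290 m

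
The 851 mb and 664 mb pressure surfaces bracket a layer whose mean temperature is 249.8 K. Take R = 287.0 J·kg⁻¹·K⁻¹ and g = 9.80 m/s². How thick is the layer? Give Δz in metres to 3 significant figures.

Hypsometric equation: Δz = (R T̄/g) ln(P₁/P₂).
R T̄/g = 287.0 × 249.8 / 9.80 = 7315.6 m.
ln(851/664) = ln(1.2816) = 0.24811.
Δz = 7315.6 × 0.24811 = 1815.1 m.

Δz ≈ 1820 m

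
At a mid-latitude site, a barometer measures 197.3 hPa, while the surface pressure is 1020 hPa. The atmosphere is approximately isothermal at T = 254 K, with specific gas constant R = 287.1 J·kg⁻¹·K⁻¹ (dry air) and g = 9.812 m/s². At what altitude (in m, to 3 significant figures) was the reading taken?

Scale height: H = RT/g = 287.1 × 254 / 9.812 = 7432.1 m.
Invert the barometric formula: z = H ln(P₀/P).
P₀/P = 1020/197.3 = 5.1698; ln(5.1698) = 1.6428.
z = 7432.1 × 1.6428 = 12209 m.

z ≈ 12200 m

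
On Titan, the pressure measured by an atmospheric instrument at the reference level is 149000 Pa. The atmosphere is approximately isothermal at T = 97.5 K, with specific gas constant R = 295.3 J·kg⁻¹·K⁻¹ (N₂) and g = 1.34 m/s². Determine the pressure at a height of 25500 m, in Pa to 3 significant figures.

P ≈ 45500 Pa

Scale height: H = RT/g = 295.3 × 97.5 / 1.34 = 21486 m.
Barometric formula: P = P₀ exp(−z/H).
z/H = 25500/21486 = 1.1868; exp(−1.1868) = 0.30520.
P = 149000 × 0.30520 = 45475 Pa.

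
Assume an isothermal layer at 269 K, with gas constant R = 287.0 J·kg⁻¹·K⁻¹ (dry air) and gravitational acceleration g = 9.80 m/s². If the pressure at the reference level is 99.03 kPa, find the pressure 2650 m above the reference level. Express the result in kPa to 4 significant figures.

P ≈ 70.74 kPa

Scale height: H = RT/g = 287.0 × 269 / 9.80 = 7877.9 m.
Barometric formula: P = P₀ exp(−z/H).
z/H = 2650.0/7877.9 = 0.33638; exp(−0.33638) = 0.71435.
P = 99.03 × 0.71435 = 70.742 kPa.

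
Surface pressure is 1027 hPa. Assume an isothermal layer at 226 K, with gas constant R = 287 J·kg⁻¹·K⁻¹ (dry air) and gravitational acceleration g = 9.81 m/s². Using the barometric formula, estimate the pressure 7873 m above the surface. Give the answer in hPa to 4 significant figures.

Scale height: H = RT/g = 287 × 226 / 9.81 = 6611.8 m.
Barometric formula: P = P₀ exp(−z/H).
z/H = 7873.0/6611.8 = 1.1907; exp(−1.1907) = 0.30401.
P = 1027 × 0.30401 = 312.22 hPa.

P ≈ 312.2 hPa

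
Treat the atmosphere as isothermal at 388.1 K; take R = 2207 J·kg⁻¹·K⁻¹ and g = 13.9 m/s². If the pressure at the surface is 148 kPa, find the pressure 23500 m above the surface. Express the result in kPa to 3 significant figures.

P ≈ 101 kPa

Scale height: H = RT/g = 2207 × 388.1 / 13.9 = 61621 m.
Barometric formula: P = P₀ exp(−z/H).
z/H = 23500/61621 = 0.38136; exp(−0.38136) = 0.68293.
P = 148 × 0.68293 = 101.07 kPa.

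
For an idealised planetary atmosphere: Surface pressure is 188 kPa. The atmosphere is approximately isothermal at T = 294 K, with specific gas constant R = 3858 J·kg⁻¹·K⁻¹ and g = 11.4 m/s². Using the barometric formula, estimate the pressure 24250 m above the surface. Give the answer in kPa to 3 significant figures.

P ≈ 147 kPa

Scale height: H = RT/g = 3858 × 294 / 11.4 = 99496 m.
Barometric formula: P = P₀ exp(−z/H).
z/H = 24250/99496 = 0.24373; exp(−0.24373) = 0.78370.
P = 188 × 0.78370 = 147.34 kPa.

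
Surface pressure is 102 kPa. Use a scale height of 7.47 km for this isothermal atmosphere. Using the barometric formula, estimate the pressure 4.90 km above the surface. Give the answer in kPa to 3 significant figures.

Barometric formula: P = P₀ exp(−z/H).
z/H = 4900.0/7470.0 = 0.65596; exp(−0.65596) = 0.51894.
P = 102 × 0.51894 = 52.932 kPa.

P ≈ 52.9 kPa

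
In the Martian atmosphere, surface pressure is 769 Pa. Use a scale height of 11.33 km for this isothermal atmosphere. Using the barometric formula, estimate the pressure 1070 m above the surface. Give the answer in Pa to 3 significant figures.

P ≈ 700 Pa

Barometric formula: P = P₀ exp(−z/H).
z/H = 1070.0/11330 = 0.094440; exp(−0.094440) = 0.90988.
P = 769 × 0.90988 = 699.70 Pa.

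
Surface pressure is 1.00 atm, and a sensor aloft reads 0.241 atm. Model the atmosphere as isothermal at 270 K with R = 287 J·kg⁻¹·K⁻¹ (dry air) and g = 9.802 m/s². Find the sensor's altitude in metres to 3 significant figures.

z ≈ 11200 m

Scale height: H = RT/g = 287 × 270 / 9.802 = 7905.5 m.
Invert the barometric formula: z = H ln(P₀/P).
P₀/P = 1.00/0.241 = 4.1494; ln(4.1494) = 1.4230.
z = 7905.5 × 1.4230 = 11250 m.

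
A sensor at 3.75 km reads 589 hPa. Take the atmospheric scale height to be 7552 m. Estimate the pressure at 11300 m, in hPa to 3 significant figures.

Between two levels, P₂ = P₁ exp(−Δz/H) with Δz = z₂ − z₁.
Δz = 11300 − 3750.0 = 7550.0 m; Δz/H = 7550.0/7552.0 = 0.99974.
P₂ = 589 × exp(−0.99974) = 589 × 0.36798 = 216.74 hPa.

P ≈ 217 hPa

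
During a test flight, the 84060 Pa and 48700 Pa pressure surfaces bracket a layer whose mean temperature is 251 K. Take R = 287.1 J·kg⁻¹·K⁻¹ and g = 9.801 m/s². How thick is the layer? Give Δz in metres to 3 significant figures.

Hypsometric equation: Δz = (R T̄/g) ln(P₁/P₂).
R T̄/g = 287.1 × 251 / 9.801 = 7352.5 m.
ln(84060/48700) = ln(1.7261) = 0.54586.
Δz = 7352.5 × 0.54586 = 4013.4 m.

Δz ≈ 4010 m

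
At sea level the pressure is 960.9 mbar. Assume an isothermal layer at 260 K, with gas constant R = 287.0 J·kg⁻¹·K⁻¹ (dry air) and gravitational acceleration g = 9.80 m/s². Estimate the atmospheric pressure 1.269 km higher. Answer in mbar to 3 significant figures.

Scale height: H = RT/g = 287.0 × 260 / 9.80 = 7614.3 m.
Barometric formula: P = P₀ exp(−z/H).
z/H = 1269.0/7614.3 = 0.16666; exp(−0.16666) = 0.84649.
P = 960.9 × 0.84649 = 813.39 mbar.

P ≈ 813 mbar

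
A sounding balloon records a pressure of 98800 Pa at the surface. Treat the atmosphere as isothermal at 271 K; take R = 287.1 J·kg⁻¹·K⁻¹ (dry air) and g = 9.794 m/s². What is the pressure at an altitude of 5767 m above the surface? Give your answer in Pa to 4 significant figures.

Scale height: H = RT/g = 287.1 × 271 / 9.794 = 7944.1 m.
Barometric formula: P = P₀ exp(−z/H).
z/H = 5767.0/7944.1 = 0.72595; exp(−0.72595) = 0.48386.
P = 98800 × 0.48386 = 47805 Pa.

P ≈ 47810 Pa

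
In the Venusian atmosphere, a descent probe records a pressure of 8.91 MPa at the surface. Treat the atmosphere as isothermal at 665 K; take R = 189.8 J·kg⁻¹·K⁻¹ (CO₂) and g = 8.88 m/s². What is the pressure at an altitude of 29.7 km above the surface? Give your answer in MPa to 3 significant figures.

P ≈ 1.10 MPa

Scale height: H = RT/g = 189.8 × 665 / 8.88 = 14214 m.
Barometric formula: P = P₀ exp(−z/H).
z/H = 29700/14214 = 2.0895; exp(−2.0895) = 0.12375.
P = 8.91 × 0.12375 = 1.1026 MPa.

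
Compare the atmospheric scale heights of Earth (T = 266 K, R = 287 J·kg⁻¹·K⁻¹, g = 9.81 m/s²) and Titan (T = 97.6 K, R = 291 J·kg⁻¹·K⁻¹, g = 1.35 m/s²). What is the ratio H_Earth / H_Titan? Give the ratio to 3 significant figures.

H = RT/g for each body.
H_Earth = 287 × 266 / 9.81 = 7782.1 m.
H_Titan = 291 × 97.6 / 1.35 = 21038 m.
H_Earth/H_Titan = 7782.1/21038 = 0.36991.

H_Earth/H_Titan ≈ 0.370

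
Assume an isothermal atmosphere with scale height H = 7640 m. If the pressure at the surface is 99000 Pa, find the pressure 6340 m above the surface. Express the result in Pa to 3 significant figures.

Barometric formula: P = P₀ exp(−z/H).
z/H = 6340.0/7640.0 = 0.82984; exp(−0.82984) = 0.43612.
P = 99000 × 0.43612 = 43176 Pa.

P ≈ 43200 Pa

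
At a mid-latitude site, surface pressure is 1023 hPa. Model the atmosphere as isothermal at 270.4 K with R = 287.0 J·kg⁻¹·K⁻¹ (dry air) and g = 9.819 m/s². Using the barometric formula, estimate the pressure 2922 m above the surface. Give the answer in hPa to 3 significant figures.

P ≈ 707 hPa

Scale height: H = RT/g = 287.0 × 270.4 / 9.819 = 7903.5 m.
Barometric formula: P = P₀ exp(−z/H).
z/H = 2922.0/7903.5 = 0.36971; exp(−0.36971) = 0.69093.
P = 1023 × 0.69093 = 706.82 hPa.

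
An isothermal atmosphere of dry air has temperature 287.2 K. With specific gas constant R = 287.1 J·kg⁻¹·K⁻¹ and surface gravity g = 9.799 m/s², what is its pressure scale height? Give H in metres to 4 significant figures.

H ≈ 8415 m

The scale height of an isothermal atmosphere is H = RT/g.
H = 287.1 × 287.2 / 9.799 = 82455/9.799 = 8414.6 m.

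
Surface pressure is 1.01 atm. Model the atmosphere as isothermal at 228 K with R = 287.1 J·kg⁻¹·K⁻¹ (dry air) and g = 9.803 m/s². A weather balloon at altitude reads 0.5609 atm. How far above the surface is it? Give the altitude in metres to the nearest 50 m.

Scale height: H = RT/g = 287.1 × 228 / 9.803 = 6677.4 m.
Invert the barometric formula: z = H ln(P₀/P).
P₀/P = 1.01/0.5609 = 1.8007; ln(1.8007) = 0.58818.
z = 6677.4 × 0.58818 = 3927.5 m.

z ≈ 3950 m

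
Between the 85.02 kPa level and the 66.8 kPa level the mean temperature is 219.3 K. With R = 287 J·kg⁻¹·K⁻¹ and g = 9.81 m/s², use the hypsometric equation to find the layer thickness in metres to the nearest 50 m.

Δz ≈ 1550 m

Hypsometric equation: Δz = (R T̄/g) ln(P₁/P₂).
R T̄/g = 287 × 219.3 / 9.81 = 6415.8 m.
ln(85.02/66.8) = ln(1.2728) = 0.24122.
Δz = 6415.8 × 0.24122 = 1547.6 m.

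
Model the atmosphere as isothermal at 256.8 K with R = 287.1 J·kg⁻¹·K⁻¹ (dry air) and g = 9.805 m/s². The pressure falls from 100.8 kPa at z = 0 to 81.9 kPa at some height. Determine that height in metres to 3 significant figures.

z ≈ 1560 m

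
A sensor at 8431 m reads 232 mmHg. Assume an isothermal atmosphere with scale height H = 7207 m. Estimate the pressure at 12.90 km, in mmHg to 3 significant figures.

Between two levels, P₂ = P₁ exp(−Δz/H) with Δz = z₂ − z₁.
Δz = 12900 − 8431.0 = 4469.0 m; Δz/H = 4469.0/7207.0 = 0.62009.
P₂ = 232 × exp(−0.62009) = 232 × 0.53790 = 124.79 mmHg.

P ≈ 125 mmHg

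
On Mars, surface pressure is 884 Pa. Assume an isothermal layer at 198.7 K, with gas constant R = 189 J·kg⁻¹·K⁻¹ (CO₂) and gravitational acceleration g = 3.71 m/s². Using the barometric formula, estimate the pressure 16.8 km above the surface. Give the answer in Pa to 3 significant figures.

Scale height: H = RT/g = 189 × 198.7 / 3.71 = 10122 m.
Barometric formula: P = P₀ exp(−z/H).
z/H = 16800/10122 = 1.6598; exp(−1.6598) = 0.19018.
P = 884 × 0.19018 = 168.12 Pa.

P ≈ 168 Pa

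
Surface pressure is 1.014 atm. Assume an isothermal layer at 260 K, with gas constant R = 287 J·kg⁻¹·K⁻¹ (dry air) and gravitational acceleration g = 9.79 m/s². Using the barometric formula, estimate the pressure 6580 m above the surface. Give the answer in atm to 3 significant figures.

Scale height: H = RT/g = 287 × 260 / 9.79 = 7622.1 m.
Barometric formula: P = P₀ exp(−z/H).
z/H = 6580.0/7622.1 = 0.86328; exp(−0.86328) = 0.42178.
P = 1.014 × 0.42178 = 0.42768 atm.

P ≈ 0.428 atm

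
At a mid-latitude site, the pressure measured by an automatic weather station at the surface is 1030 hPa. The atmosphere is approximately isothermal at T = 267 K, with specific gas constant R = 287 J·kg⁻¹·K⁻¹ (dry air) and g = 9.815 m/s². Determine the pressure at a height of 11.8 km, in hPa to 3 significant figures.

Scale height: H = RT/g = 287 × 267 / 9.815 = 7807.3 m.
Barometric formula: P = P₀ exp(−z/H).
z/H = 11800/7807.3 = 1.5114; exp(−1.5114) = 0.22060.
P = 1030 × 0.22060 = 227.22 hPa.

P ≈ 227 hPa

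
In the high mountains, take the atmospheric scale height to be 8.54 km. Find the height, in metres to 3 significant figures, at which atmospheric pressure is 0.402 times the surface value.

Set P/P₀ = exp(−z/H) = 0.402, so z = −H ln(0.402).
−ln(0.402) = 0.91130; z = 8540.0 × 0.91130 = 7782.5 m.

z ≈ 7780 m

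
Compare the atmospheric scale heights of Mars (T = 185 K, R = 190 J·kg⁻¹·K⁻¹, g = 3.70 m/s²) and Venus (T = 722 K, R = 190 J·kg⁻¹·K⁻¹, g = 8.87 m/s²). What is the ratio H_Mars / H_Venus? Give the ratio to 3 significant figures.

H_Mars/H_Venus ≈ 0.614

H = RT/g for each body.
H_Mars = 190 × 185 / 3.70 = 9500.0 m.
H_Venus = 190 × 722 / 8.87 = 15466 m.
H_Mars/H_Venus = 9500.0/15466 = 0.61425.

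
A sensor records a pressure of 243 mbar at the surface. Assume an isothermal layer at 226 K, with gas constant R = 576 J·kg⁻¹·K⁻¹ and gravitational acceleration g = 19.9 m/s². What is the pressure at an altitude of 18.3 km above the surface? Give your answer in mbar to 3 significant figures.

P ≈ 14.8 mbar

Scale height: H = RT/g = 576 × 226 / 19.9 = 6541.5 m.
Barometric formula: P = P₀ exp(−z/H).
z/H = 18300/6541.5 = 2.7975; exp(−2.7975) = 0.060962.
P = 243 × 0.060962 = 14.814 mbar.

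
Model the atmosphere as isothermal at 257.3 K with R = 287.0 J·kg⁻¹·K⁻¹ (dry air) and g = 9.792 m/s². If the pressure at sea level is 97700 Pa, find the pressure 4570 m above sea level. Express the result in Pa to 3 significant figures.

Scale height: H = RT/g = 287.0 × 257.3 / 9.792 = 7541.4 m.
Barometric formula: P = P₀ exp(−z/H).
z/H = 4570.0/7541.4 = 0.60599; exp(−0.60599) = 0.54553.
P = 97700 × 0.54553 = 53298 Pa.

P ≈ 53300 Pa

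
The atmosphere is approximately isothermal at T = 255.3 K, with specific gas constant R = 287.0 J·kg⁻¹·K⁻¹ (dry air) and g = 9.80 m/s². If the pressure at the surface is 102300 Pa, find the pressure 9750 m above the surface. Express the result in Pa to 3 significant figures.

P ≈ 27800 Pa

Scale height: H = RT/g = 287.0 × 255.3 / 9.80 = 7476.6 m.
Barometric formula: P = P₀ exp(−z/H).
z/H = 9750.0/7476.6 = 1.3041; exp(−1.3041) = 0.27142.
P = 102300 × 0.27142 = 27766 Pa.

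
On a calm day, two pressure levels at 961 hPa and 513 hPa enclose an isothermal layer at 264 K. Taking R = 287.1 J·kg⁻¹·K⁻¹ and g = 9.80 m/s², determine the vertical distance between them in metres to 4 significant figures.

Δz ≈ 4855 m

Hypsometric equation: Δz = (R T̄/g) ln(P₁/P₂).
R T̄/g = 287.1 × 264 / 9.80 = 7734.1 m.
ln(961/513) = ln(1.8733) = 0.62770.
Δz = 7734.1 × 0.62770 = 4854.7 m.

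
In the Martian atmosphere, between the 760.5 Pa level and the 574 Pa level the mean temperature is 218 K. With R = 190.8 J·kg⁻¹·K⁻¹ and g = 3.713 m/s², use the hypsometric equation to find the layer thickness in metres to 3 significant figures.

Δz ≈ 3150 m

Hypsometric equation: Δz = (R T̄/g) ln(P₁/P₂).
R T̄/g = 190.8 × 218 / 3.713 = 11202 m.
ln(760.5/574) = ln(1.3249) = 0.28134.
Δz = 11202 × 0.28134 = 3151.6 m.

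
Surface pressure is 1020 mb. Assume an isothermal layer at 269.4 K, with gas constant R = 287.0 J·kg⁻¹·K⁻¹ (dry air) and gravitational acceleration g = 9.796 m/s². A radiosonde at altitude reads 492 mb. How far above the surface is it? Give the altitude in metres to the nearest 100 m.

Scale height: H = RT/g = 287.0 × 269.4 / 9.796 = 7892.8 m.
Invert the barometric formula: z = H ln(P₀/P).
P₀/P = 1020/492 = 2.0732; ln(2.0732) = 0.72909.
z = 7892.8 × 0.72909 = 5754.6 m.

z ≈ 5800 m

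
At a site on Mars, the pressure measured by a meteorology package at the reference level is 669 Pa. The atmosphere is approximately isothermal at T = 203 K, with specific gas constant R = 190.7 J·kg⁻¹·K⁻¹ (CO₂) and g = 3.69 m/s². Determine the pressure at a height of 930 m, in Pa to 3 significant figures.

Scale height: H = RT/g = 190.7 × 203 / 3.69 = 10491 m.
Barometric formula: P = P₀ exp(−z/H).
z/H = 930.00/10491 = 0.088647; exp(−0.088647) = 0.91517.
P = 669 × 0.91517 = 612.25 Pa.

P ≈ 612 Pa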